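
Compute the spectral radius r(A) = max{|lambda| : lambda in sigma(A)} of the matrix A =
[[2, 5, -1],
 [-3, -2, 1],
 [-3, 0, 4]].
r(A) ≈ 4.1201

The eigenvalues of A are the roots of its characteristic polynomial. With M = A (coefficients from the trace, the sum of principal 2x2 minors, and det A):
  p(λ) = det(λ I - M) = λ^3 - 4λ^2 + 8λ - 35.
No integer candidate from the rational root theorem (±divisors of 35) is a root, so the roots are irrational. The cubic discriminant is Δ = -22899 < 0, so there is one real root and a complex-conjugate pair. p(4) = -3 and p(5) = 30 have opposite signs, so a root lies in (4, 5); Newton's method refines it to λ ≈ 4.1201. Dividing out (λ - (4.1201)) leaves approximately λ^2 + 0.1201λ + 8.4949. For λ^2 + 0.1201λ + 8.4949 the discriminant is -33.9652. It is negative, so the remaining roots are the complex-conjugate pair λ ≈ -0.0601 ± 2.914i. Their product equals the constant term, so |λ|^2 ≈ 8.4949 and |λ| ≈ 2.9146.
Thus the eigenvalues (to 4 decimals) are 4.1201 (modulus 4.1201); -0.0601 ± 2.914i (modulus 2.9146). The spectral radius is the largest modulus: r(A) ≈ 4.1201. (Cross-check: r(A) ≤ ||A||_2 ≈ 7.0987; equality holds whenever A is normal, though it can also hold for some non-normal A.)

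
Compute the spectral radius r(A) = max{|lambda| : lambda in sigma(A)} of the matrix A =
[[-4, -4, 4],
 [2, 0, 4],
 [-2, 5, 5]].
r(A) ≈ 7.5487

The eigenvalues of A are the roots of its characteristic polynomial. With M = A (coefficients from the trace, the sum of principal 2x2 minors, and det A):
  p(λ) = det(λ I - M) = λ^3 - λ^2 - 24λ - 192.
No integer candidate from the rational root theorem (±divisors of 192) is a root, so the roots are irrational. The cubic discriminant is Δ = -1023168 < 0, so there is one real root and a complex-conjugate pair. p(7) = -66 and p(8) = 64 have opposite signs, so a root lies in (7, 8); Newton's method refines it to λ ≈ 7.5487. Dividing out (λ - (7.5487)) leaves approximately λ^2 + 6.5487λ + 25.4347. For λ^2 + 6.5487λ + 25.4347 the discriminant is -58.8529. It is negative, so the remaining roots are the complex-conjugate pair λ ≈ -3.2744 ± 3.8358i. Their product equals the constant term, so |λ|^2 ≈ 25.4347 and |λ| ≈ 5.0433.
Thus the eigenvalues (to 4 decimals) are 7.5487 (modulus 7.5487); -3.2744 ± 3.8358i (modulus 5.0433). The spectral radius is the largest modulus: r(A) ≈ 7.5487. (Cross-check: r(A) ≤ ||A||_2 ≈ 8.1455; equality holds whenever A is normal, though it can also hold for some non-normal A.)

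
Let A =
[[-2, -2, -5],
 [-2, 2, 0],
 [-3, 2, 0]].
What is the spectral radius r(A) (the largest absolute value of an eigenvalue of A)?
r(A) = 5

The eigenvalues of A are the roots of its characteristic polynomial. With M = A (coefficients from the trace, the sum of principal 2x2 minors, and det A):
  p(λ) = det(λ I - M) = λ^3 - 23λ + 10.
By the rational root theorem any rational root is an integer divisor of 10. Testing λ = -5: p(-5) = -125 + 0 + 115 + 10 = 0, so λ = -5 is a root. Dividing out (λ + 5) leaves p(λ) = (λ + 5)(λ^2 - 5λ + 2). For λ^2 - 5λ + 2 the discriminant is 17. It is nonnegative but not a perfect square, so the roots are real and irrational: λ = (5 ± sqrt(17))/2 ≈ 4.5616, 0.4384.
Thus the eigenvalues (to 4 decimals) are 4.5616 (modulus 4.5616); 0.4384 (modulus 0.4384); -5 (modulus 5). The spectral radius is the largest modulus: r(A) = 5. (Cross-check: r(A) ≤ ||A||_2 ≈ 5.7659; equality holds whenever A is normal, though it can also hold for some non-normal A.)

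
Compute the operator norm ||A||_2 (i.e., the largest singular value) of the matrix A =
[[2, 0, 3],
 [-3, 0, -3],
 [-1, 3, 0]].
||A||_2 ≈ 5.5955 (= sqrt(largest eigenvalue of A^T A))

||A||_2 = sigma_max(A) = sqrt(lambda_max(A^T A)). Form the symmetric matrix M = A^T A =
[[14, -3, 15],
 [-3, 9, 0],
 [15, 0, 18]].
Its characteristic polynomial (trace, sum of principal 2x2 minors, determinant of M give the coefficients) is
  p(λ) = det(λ I - M) = λ^3 - 41λ^2 + 306λ - 81.
No integer candidate from the rational root theorem (±divisors of 81) is a root, so the roots are irrational. The cubic discriminant is Δ = 38576169 > 0, so there are three distinct real roots. p(0) = -81 and p(1) = 185 have opposite signs, so a root lies in (0, 1); Newton's method refines it to λ ≈ 0.2748. p(9) = 81 and p(10) = -121 have opposite signs, so a root lies in (9, 10); Newton's method refines it to λ ≈ 9.4161. p(31) = -205 and p(32) = 495 have opposite signs, so a root lies in (31, 32); Newton's method refines it to λ ≈ 31.3091. Check (Vieta): the three roots sum to 41, matching tr M = 41.
So the eigenvalues of A^T A are ≈ 0.2748, 9.4161, 31.3091 (all ≥ 0, as they must be for A^T A). The largest is λ_max ≈ 31.3091, hence ||A||_2 = sqrt(λ_max) ≈ 5.5955.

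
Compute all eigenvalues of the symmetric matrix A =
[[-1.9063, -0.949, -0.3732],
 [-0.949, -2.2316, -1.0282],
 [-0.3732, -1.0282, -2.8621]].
sigma(A) ≈ {-4, -2, -1}

A is real symmetric, so its spectrum consists of real eigenvalues. Expanding the characteristic polynomial of the displayed matrix gives
  det(λ I - A) = p(λ) = λ^3 + (7)λ^2 + (14)λ + (8).
Solving p(λ) = 0 yields eigenvalues ≈ -4, -2, -1. (A is shown rounded to 4 decimals, so these recover the underlying integer eigenvalues to within that precision.)
Verification: the trace of A = -7 equals the sum of eigenvalues -7, and det(A) ≈ -8.0002 matches the eigenvalue product -8.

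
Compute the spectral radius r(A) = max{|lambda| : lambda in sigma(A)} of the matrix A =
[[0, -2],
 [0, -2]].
r(A) = 2

The eigenvalues of A are the roots of its characteristic polynomial. With M = A (coefficients from the trace and determinant):
  p(λ) = det(λ I - M) = λ^2 + 2λ.
For λ^2 + 2λ the discriminant is 4. It is a perfect square (2^2), so the roots are rational: λ = (-2 ± 2)/2 = 0, -2.
Thus the eigenvalues (to 4 decimals) are 0 (modulus 0); -2 (modulus 2). The spectral radius is the largest modulus: r(A) = 2. (Cross-check: r(A) ≤ ||A||_2 ≈ 2.8284; equality holds whenever A is normal, though it can also hold for some non-normal A.)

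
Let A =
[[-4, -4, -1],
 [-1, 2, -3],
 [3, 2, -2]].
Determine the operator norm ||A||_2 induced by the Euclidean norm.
||A||_2 ≈ 6.7382 (= sqrt(largest eigenvalue of A^T A))

||A||_2 = sigma_max(A) = sqrt(lambda_max(A^T A)). Form the symmetric matrix M = A^T A =
[[26, 20, 1],
 [20, 24, -6],
 [1, -6, 14]].
Its characteristic polynomial (trace, sum of principal 2x2 minors, determinant of M give the coefficients) is
  p(λ) = det(λ I - M) = λ^3 - 64λ^2 + 887λ - 1936.
No integer candidate from the rational root theorem (±divisors of 1936) is a root, so the roots are irrational. The cubic discriminant is Δ = 278158948 > 0, so there are three distinct real roots. p(2) = -410 and p(3) = 176 have opposite signs, so a root lies in (2, 3); Newton's method refines it to λ ≈ 2.6787. p(15) = 344 and p(16) = -32 have opposite signs, so a root lies in (15, 16); Newton's method refines it to λ ≈ 15.9183. p(45) = -496 and p(46) = 778 have opposite signs, so a root lies in (45, 46); Newton's method refines it to λ ≈ 45.403. Check (Vieta): the three roots sum to 64, matching tr M = 64.
So the eigenvalues of A^T A are ≈ 2.6787, 15.9183, 45.403 (all ≥ 0, as they must be for A^T A). The largest is λ_max ≈ 45.403, hence ||A||_2 = sqrt(λ_max) ≈ 6.7382.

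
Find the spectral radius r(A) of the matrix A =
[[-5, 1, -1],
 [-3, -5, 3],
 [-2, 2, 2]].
r(A) ≈ 5.6953

The eigenvalues of A are the roots of its characteristic polynomial. With M = A (coefficients from the trace, the sum of principal 2x2 minors, and det A):
  p(λ) = det(λ I - M) = λ^3 + 8λ^2 - 96.
No integer candidate from the rational root theorem (±divisors of 96) is a root, so the roots are irrational. The cubic discriminant is Δ = -52224 < 0, so there is one real root and a complex-conjugate pair. p(2) = -56 and p(3) = 3 have opposite signs, so a root lies in (2, 3); Newton's method refines it to λ ≈ 2.9596. Dividing out (λ - (2.9596)) leaves approximately λ^2 + 10.9596λ + 32.4365. For λ^2 + 10.9596λ + 32.4365 the discriminant is -9.6324. It is negative, so the remaining roots are the complex-conjugate pair λ ≈ -5.4798 ± 1.5518i. Their product equals the constant term, so |λ|^2 ≈ 32.4365 and |λ| ≈ 5.6953.
Thus the eigenvalues (to 4 decimals) are 2.9596 (modulus 2.9596); -5.4798 ± 1.5518i (modulus 5.6953). The spectral radius is the largest modulus: r(A) ≈ 5.6953. (Cross-check: r(A) ≤ ||A||_2 ≈ 6.8236; equality holds whenever A is normal, though it can also hold for some non-normal A.)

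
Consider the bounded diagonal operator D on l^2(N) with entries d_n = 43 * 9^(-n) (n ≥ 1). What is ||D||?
||D|| = 43/9 (attained at n = 1)

For D diagonal, ||D|| = sup_n |d_n|. The sequence d_n = 43 * 9^(-n) is positive and strictly decreasing (ratio 9^(-1) < 1), so the supremum is d_1 = 43/9. Hence ||D|| = 43/9.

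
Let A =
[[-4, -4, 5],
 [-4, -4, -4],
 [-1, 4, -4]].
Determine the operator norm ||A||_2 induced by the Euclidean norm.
||A||_2 = 9 (= sqrt(largest eigenvalue of A^T A))

||A||_2 = sigma_max(A) = sqrt(lambda_max(A^T A)). Form the symmetric matrix M = A^T A =
[[33, 28, 0],
 [28, 48, -20],
 [0, -20, 57]].
Its characteristic polynomial (trace, sum of principal 2x2 minors, determinant of M give the coefficients) is
  p(λ) = det(λ I - M) = λ^3 - 138λ^2 + 5017λ - 32400.
By the rational root theorem any rational root is an integer divisor of 32400. Testing λ = 81: p(81) = 531441 - 905418 + 406377 - 32400 = 0, so λ = 81 is a root. Dividing out (λ - 81) leaves p(λ) = (λ - 81)(λ^2 - 57λ + 400). For λ^2 - 57λ + 400 the discriminant is 1649. It is nonnegative but not a perfect square, so the roots are real and irrational: λ = (57 ± sqrt(1649))/2 ≈ 48.8039, 8.1961.
So the eigenvalues of A^T A are ≈ 8.1961, 48.8039, 81 (all ≥ 0, as they must be for A^T A). The largest is λ_max = 81, hence ||A||_2 = sqrt(λ_max) = 9.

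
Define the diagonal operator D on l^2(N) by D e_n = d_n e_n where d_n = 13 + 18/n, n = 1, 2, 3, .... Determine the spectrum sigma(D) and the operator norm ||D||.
sigma(D) = {13 + 18/n : n ≥ 1} ∪ {13}; ||D|| = 31

A bounded diagonal operator on l^2 with diagonal entries d_n has spectrum equal to the closure of {d_n : n ≥ 1}: every d_n is an eigenvalue (with eigenvector e_n), so {d_n} ⊂ sigma(D); the spectrum is closed, so its closure is too; and for lambda not in the closure, (D - lambda I) has bounded inverse (the diagonal entries 1/(d_n - lambda) are bounded). For our sequence d_n = 13 + 18/n, n = 1, 2, 3, ...:
  - {d_n} = {13 + 18/n : n ≥ 1}; the only limit point is 13
  - closure = {13 + 18/n : n ≥ 1} ∪ {13}
For the norm: a diagonal operator has ||D|| = sup_n |d_n|. Here d_n = 13 + 18/n is positive and decreasing, so sup_n |d_n| = d_1 = 13 + 18 = 31. So ||D|| = 31.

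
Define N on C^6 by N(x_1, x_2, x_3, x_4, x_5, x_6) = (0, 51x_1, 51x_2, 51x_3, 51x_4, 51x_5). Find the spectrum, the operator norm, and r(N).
sigma(N) = {0}; ||N|| = 51; r(N) = 0. (N is nilpotent with N^6 = 0.)

On C^6, N is a strictly lower-triangular matrix with 51 on the subdiagonal and zeros elsewhere, so its characteristic polynomial is lambda^6 and every eigenvalue is 0: sigma(N) = {0}. For the operator norm, N e_i = 51e_{i+1} for i = 1, ..., 5 and N e_6 = 0, so the singular values of N are 51 (with multiplicity 5) and 0; hence ||N|| = 51. The spectral radius r(N) = max|lambda| = 0. Note ||N|| > r(N) — characteristic of non-normal nilpotent operators. Indeed N^6 = 0.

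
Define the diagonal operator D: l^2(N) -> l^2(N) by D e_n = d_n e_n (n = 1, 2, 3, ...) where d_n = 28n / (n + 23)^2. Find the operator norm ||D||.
||D|| = 7/23 (attained at n = 23)

For D diagonal, ||D|| = sup_n |d_n|. Treat f(x) = 28x / (x + 23)^2 for real x > 0. By the quotient rule, f'(x) = 28(23 - x)/(x + 23)^3, which is positive for x < 23 and negative for x > 23. So f has a unique maximum at x = 23, and since 23 is a positive integer, the supremum over n ≥ 1 is attained at n = 23: d_23 = 28·23/(23 + 23)^2 = 28·23/2116 = 7/23. Hence ||D|| = 7/23.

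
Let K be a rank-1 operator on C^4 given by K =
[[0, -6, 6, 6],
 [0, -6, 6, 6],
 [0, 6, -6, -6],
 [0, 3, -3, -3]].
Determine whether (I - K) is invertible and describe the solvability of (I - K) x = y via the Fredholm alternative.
(I - K) is invertible (det(I - K) = 16 ≠ 0), so for every y in C^4 the equation (I - K) x = y has a unique solution.

K has rank 1, so it is an outer product K = u v^T: every row of K is a multiple of one row vector. Reading off the entries, u = (-2, -2, 2, 1) and v = (0, 3, -3, -3) (row i of K equals u_i·v^T). A rank-one matrix u v^T satisfies K u = u (v·u) and kills the (3)-dimensional subspace v^⊥, so its characteristic polynomial is lambda^3 (lambda - v·u) with v·u = tr K = -15. Hence the eigenvalues of I - K are 1 (multiplicity 3) and 1 - (-15) = 16, so det(I - K) = 16. (Direct check: I - K =
[[1, 6, -6, -6],
 [0, 7, -6, -6],
 [0, -6, 7, 6],
 [0, -3, 3, 4]]
has determinant 16.) The finite-dimensional Fredholm alternative says: either (I - K) is invertible, or ker(I - K) ≠ {0} and then range(I - K) = ker((I - K)^*)^⊥, with dim ker(I - K) = dim ker((I - K)^*). Since det(I - K) ≠ 0, 1 is not an eigenvalue of K and ker(I - K) = {0}, so we are in the first case: for every y there is a unique x = (I - K)^(-1) y. Explicitly, by the Sherman–Morrison formula, (I - u v^T)^(-1) = I + u v^T/(1 - v·u), i.e. (I - K)^(-1) = I + K/(16).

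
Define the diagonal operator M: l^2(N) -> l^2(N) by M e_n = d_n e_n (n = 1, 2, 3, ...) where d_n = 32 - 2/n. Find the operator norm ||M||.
||M|| = 32

For a diagonal operator on l^2 with entries d_n, ||M|| = sup_n |d_n|. Here d_1 = 30, d_2 = 31, ..., and d_n = 32 - 2/n increases monotonically toward 32. All terms lie in [30, 32), so |d_n| = d_n and the supremum is the limit 32, which is not attained by any individual d_n. Hence ||M|| = 32.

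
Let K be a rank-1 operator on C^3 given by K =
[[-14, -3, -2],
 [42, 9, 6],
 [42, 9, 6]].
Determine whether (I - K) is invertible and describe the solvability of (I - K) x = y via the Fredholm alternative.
(I - K) is singular (det(I - K) = 0, i.e. 1 ∈ sigma(K)). (I - K) x = y is solvable iff y ⊥ ker((I - K)^*) = span{(-14, -3, -2)}, i.e. iff -14y_1 - 3y_2 - 2y_3 = 0. When solvable, the solutions are x = y + c·(1, -3, -3), c arbitrary (ker(I - K) = span{(1, -3, -3)}, dimension 1).

K has rank 1, so it is an outer product K = u v^T: every row of K is a multiple of one row vector. Reading off the entries, u = (1, -3, -3) and v = (-14, -3, -2) (row i of K equals u_i·v^T). A rank-one matrix u v^T satisfies K u = u (v·u) and kills the (2)-dimensional subspace v^⊥, so its characteristic polynomial is lambda^2 (lambda - v·u) with v·u = tr K = 1. Hence the eigenvalues of I - K are 1 (multiplicity 2) and 1 - (1) = 0, so det(I - K) = 0. (Direct check: I - K =
[[15, 3, 2],
 [-42, -8, -6],
 [-42, -9, -5]]
has determinant 0.) So 1 is an eigenvalue of K and (I - K) is not invertible. The finite-dimensional Fredholm alternative says: either (I - K) is invertible, or ker(I - K) ≠ {0} and then range(I - K) = ker((I - K)^*)^⊥, with dim ker(I - K) = dim ker((I - K)^*). We are in the second case, so we need both kernels. Kernel of I - K: (I - K) u = u - u (v·u) = u - u = 0, so ker(I - K) = span{u} = span{(1, -3, -3)} (it is exactly 1-dimensional because rank(I - K) = 2). Kernel of the adjoint: K is real, so (I - K)^* = I - K^T = I - v u^T, and (I - v u^T) v = v - v (u·v) = 0; hence ker((I - K)^*) = span{v} = span{(-14, -3, -2)}. Therefore (I - K) x = y is solvable iff <y, v> = 0, i.e. iff -14y_1 - 3y_2 - 2y_3 = 0. When this holds, K y = u (v·y) = 0, so (I - K) y = y and x = y is a particular solution; the full solution set is the line x = y + c·u = y + c·(1, -3, -3), c ∈ C.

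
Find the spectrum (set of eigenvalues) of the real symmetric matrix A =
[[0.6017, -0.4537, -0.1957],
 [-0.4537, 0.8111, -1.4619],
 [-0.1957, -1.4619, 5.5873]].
sigma(A) ≈ {0, 1, 6}

A is real symmetric, so its spectrum consists of real eigenvalues. Expanding the characteristic polynomial of the displayed matrix gives
  det(λ I - A) = p(λ) = λ^3 + (-7)λ^2 + (6)λ + (0).
Solving p(λ) = 0 yields eigenvalues ≈ 0, 1, 6. (A is shown rounded to 4 decimals, so these recover the underlying integer eigenvalues to within that precision.)
Verification: the trace of A = 7 equals the sum of eigenvalues 7, and det(A) ≈ 0.0001 matches the eigenvalue product 0.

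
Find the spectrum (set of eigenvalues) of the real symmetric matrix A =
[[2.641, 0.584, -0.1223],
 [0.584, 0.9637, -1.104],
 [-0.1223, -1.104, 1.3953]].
sigma(A) ≈ {0, 2, 3}

A is real symmetric, so its spectrum consists of real eigenvalues. Expanding the characteristic polynomial of the displayed matrix gives
  det(λ I - A) = p(λ) = λ^3 + (-5)λ^2 + (6)λ + (0).
Solving p(λ) = 0 yields eigenvalues ≈ 0, 2, 3. (A is shown rounded to 4 decimals, so these recover the underlying integer eigenvalues to within that precision.)
Verification: the trace of A = 5 equals the sum of eigenvalues 5, and det(A) ≈ -0.0003 matches the eigenvalue product 0.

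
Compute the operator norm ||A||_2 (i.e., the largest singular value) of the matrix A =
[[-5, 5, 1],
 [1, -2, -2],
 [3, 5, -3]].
||A||_2 ≈ 7.7377 (= sqrt(largest eigenvalue of A^T A))

||A||_2 = sigma_max(A) = sqrt(lambda_max(A^T A)). Form the symmetric matrix M = A^T A =
[[35, -12, -16],
 [-12, 54, -6],
 [-16, -6, 14]].
Its characteristic polynomial (trace, sum of principal 2x2 minors, determinant of M give the coefficients) is
  p(λ) = det(λ I - M) = λ^3 - 103λ^2 + 2700λ - 7056.
No integer candidate from the rational root theorem (±divisors of 7056) is a root, so the roots are irrational. The cubic discriminant is Δ = 1743155280 > 0, so there are three distinct real roots. p(2) = -2060 and p(3) = 144 have opposite signs, so a root lies in (2, 3); Newton's method refines it to λ ≈ 2.9319. p(40) = 144 and p(41) = -578 have opposite signs, so a root lies in (40, 41); Newton's method refines it to λ ≈ 40.1955. p(59) = -920 and p(60) = 144 have opposite signs, so a root lies in (59, 60); Newton's method refines it to λ ≈ 59.8726. Check (Vieta): the three roots sum to 103, matching tr M = 103.
So the eigenvalues of A^T A are ≈ 2.9319, 40.1955, 59.8726 (all ≥ 0, as they must be for A^T A). The largest is λ_max ≈ 59.8726, hence ||A||_2 = sqrt(λ_max) ≈ 7.7377.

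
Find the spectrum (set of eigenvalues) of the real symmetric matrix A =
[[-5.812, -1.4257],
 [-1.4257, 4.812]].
sigma(A) ≈ {-6, 5}

A is real symmetric, so its spectrum consists of real eigenvalues. Expanding the characteristic polynomial of the displayed matrix gives
  det(λ I - A) = p(λ) = λ^2 + (1)λ + (-30).
Solving p(λ) = 0 yields eigenvalues ≈ -6, 5. (A is shown rounded to 4 decimals, so these recover the underlying integer eigenvalues to within that precision.)
Verification: the trace of A = -1 equals the sum of eigenvalues -1, and det(A) ≈ -30.0000 matches the eigenvalue product -30.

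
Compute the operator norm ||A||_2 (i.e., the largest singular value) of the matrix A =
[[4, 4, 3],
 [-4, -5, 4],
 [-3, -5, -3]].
||A||_2 ≈ 10.3451 (= sqrt(largest eigenvalue of A^T A))

||A||_2 = sigma_max(A) = sqrt(lambda_max(A^T A)). Form the symmetric matrix M = A^T A =
[[41, 51, 5],
 [51, 66, 7],
 [5, 7, 34]].
Its characteristic polynomial (trace, sum of principal 2x2 minors, determinant of M give the coefficients) is
  p(λ) = det(λ I - M) = λ^3 - 141λ^2 + 3669λ - 3481.
No integer candidate from the rational root theorem (±divisors of 3481) is a root, so the roots are irrational. The cubic discriminant is Δ = 63123007536 > 0, so there are three distinct real roots. p(0) = -3481 and p(1) = 48 have opposite signs, so a root lies in (0, 1); Newton's method refines it to λ ≈ 0.9858. p(32) = 2311 and p(33) = -16 have opposite signs, so a root lies in (32, 33); Newton's method refines it to λ ≈ 32.9932. p(107) = -164 and p(108) = 7859 have opposite signs, so a root lies in (107, 108); Newton's method refines it to λ ≈ 107.0209. Check (Vieta): the three roots sum to 141, matching tr M = 141.
So the eigenvalues of A^T A are ≈ 0.9858, 32.9932, 107.0209 (all ≥ 0, as they must be for A^T A). The largest is λ_max ≈ 107.0209, hence ||A||_2 = sqrt(λ_max) ≈ 10.3451.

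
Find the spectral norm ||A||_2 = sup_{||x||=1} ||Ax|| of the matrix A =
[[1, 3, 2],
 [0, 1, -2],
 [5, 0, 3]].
||A||_2 ≈ 6.3138 (= sqrt(largest eigenvalue of A^T A))

||A||_2 = sigma_max(A) = sqrt(lambda_max(A^T A)). Form the symmetric matrix M = A^T A =
[[26, 3, 17],
 [3, 10, 4],
 [17, 4, 17]].
Its characteristic polynomial (trace, sum of principal 2x2 minors, determinant of M give the coefficients) is
  p(λ) = det(λ I - M) = λ^3 - 53λ^2 + 558λ - 1369.
No integer candidate from the rational root theorem (±divisors of 1369) is a root, so the roots are irrational. The cubic discriminant is Δ = 42566737 > 0, so there are three distinct real roots. p(3) = -145 and p(4) = 79 have opposite signs, so a root lies in (3, 4); Newton's method refines it to λ ≈ 3.602. p(9) = 89 and p(10) = -89 have opposite signs, so a root lies in (9, 10); Newton's method refines it to λ ≈ 9.5342. p(39) = -901 and p(40) = 151 have opposite signs, so a root lies in (39, 40); Newton's method refines it to λ ≈ 39.8638. Check (Vieta): the three roots sum to 53, matching tr M = 53.
So the eigenvalues of A^T A are ≈ 3.602, 9.5342, 39.8638 (all ≥ 0, as they must be for A^T A). The largest is λ_max ≈ 39.8638, hence ||A||_2 = sqrt(λ_max) ≈ 6.3138.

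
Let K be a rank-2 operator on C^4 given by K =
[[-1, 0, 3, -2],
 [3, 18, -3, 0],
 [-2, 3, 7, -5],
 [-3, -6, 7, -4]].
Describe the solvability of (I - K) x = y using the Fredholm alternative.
(I - K) is invertible (det(I - K) = 30 ≠ 0), so for every y in C^4 the equation (I - K) x = y has a unique solution.

K has rank 2 and factors as K = U V^T = u1 v1^T + u2 v2^T with u1 = (-1, -3, -3, -1), v1 = (0, -3, -1, 1), u2 = (1, -3, 2, 3), v2 = (-1, -3, 2, -1) (multiplying out reproduces the displayed K). The nonzero eigenvalues of U V^T coincide with those of the 2 x 2 matrix G = V^T U = [[v1·u1, v1·u2], [v2·u1, v2·u2]] = [[11, 10], [5, 9]], and by the Sylvester determinant identity det(I_4 - U V^T) = det(I_2 - V^T U) = det([[-10, -10], [-5, -8]]) = (-10)(-8) - (-10)(-5) = 30. (Direct check: I - K =
[[2, 0, -3, 2],
 [-3, -17, 3, 0],
 [2, -3, -6, 5],
 [3, 6, -7, 5]]
has determinant 30.) The finite-dimensional Fredholm alternative says: either (I - K) is invertible, or ker(I - K) ≠ {0} and then range(I - K) = ker((I - K)^*)^⊥, with dim ker(I - K) = dim ker((I - K)^*). Since det(I - K) ≠ 0, 1 is not an eigenvalue of K and ker(I - K) = {0}, so we are in the first case: for every y there is a unique x = (I - K)^(-1) y. (Explicitly, by the Woodbury identity, (I - U V^T)^(-1) = I + U (I_2 - G)^(-1) V^T.)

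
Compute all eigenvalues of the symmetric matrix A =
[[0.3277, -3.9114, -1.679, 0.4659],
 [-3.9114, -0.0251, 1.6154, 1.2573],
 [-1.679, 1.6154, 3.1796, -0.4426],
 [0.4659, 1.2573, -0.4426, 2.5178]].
sigma(A) ≈ {-4, 1, 3, 6}

A is real symmetric, so its spectrum consists of real eigenvalues. Expanding the characteristic polynomial of the displayed matrix gives
  det(λ I - A) = p(λ) = λ^4 + (-6)λ^3 + (-13)λ^2 + (90)λ + (-72.0019).
Solving p(λ) = 0 yields eigenvalues ≈ -4, 1, 3, 6. (A is shown rounded to 4 decimals, so these recover the underlying integer eigenvalues to within that precision.)
Verification: the trace of A = 6 equals the sum of eigenvalues 6, and det(A) ≈ -72.0019 matches the eigenvalue product -72.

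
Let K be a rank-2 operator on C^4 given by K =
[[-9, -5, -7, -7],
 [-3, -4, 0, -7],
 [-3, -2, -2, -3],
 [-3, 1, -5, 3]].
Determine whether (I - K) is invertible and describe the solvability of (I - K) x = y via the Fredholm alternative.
(I - K) is invertible (det(I - K) = -35 ≠ 0), so for every y in C^4 the equation (I - K) x = y has a unique solution.

K has rank 2 and factors as K = U V^T = u1 v1^T + u2 v2^T with u1 = (3, 1, 1, 1), v1 = (-3, -1, -3, -1), u2 = (-2, -3, -1, 2), v2 = (0, 1, -1, 2) (multiplying out reproduces the displayed K). The nonzero eigenvalues of U V^T coincide with those of the 2 x 2 matrix G = V^T U = [[v1·u1, v1·u2], [v2·u1, v2·u2]] = [[-14, 10], [2, 2]], and by the Sylvester determinant identity det(I_4 - U V^T) = det(I_2 - V^T U) = det([[15, -10], [-2, -1]]) = (15)(-1) - (-10)(-2) = -35. (Direct check: I - K =
[[10, 5, 7, 7],
 [3, 5, 0, 7],
 [3, 2, 3, 3],
 [3, -1, 5, -2]]
has determinant -35.) The finite-dimensional Fredholm alternative says: either (I - K) is invertible, or ker(I - K) ≠ {0} and then range(I - K) = ker((I - K)^*)^⊥, with dim ker(I - K) = dim ker((I - K)^*). Since det(I - K) ≠ 0, 1 is not an eigenvalue of K and ker(I - K) = {0}, so we are in the first case: for every y there is a unique x = (I - K)^(-1) y. (Explicitly, by the Woodbury identity, (I - U V^T)^(-1) = I + U (I_2 - G)^(-1) V^T.)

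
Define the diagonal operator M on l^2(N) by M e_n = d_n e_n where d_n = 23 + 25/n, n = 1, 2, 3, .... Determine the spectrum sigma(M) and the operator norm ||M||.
sigma(M) = {23 + 25/n : n ≥ 1} ∪ {23}; ||M|| = 48

A bounded diagonal operator on l^2 with diagonal entries d_n has spectrum equal to the closure of {d_n : n ≥ 1}: every d_n is an eigenvalue (with eigenvector e_n), so {d_n} ⊂ sigma(M); the spectrum is closed, so its closure is too; and for lambda not in the closure, (M - lambda I) has bounded inverse (the diagonal entries 1/(d_n - lambda) are bounded). For our sequence d_n = 23 + 25/n, n = 1, 2, 3, ...:
  - {d_n} = {23 + 25/n : n ≥ 1}; the only limit point is 23
  - closure = {23 + 25/n : n ≥ 1} ∪ {23}
For the norm: a diagonal operator has ||M|| = sup_n |d_n|. Here d_n = 23 + 25/n is positive and decreasing, so sup_n |d_n| = d_1 = 23 + 25 = 48. So ||M|| = 48.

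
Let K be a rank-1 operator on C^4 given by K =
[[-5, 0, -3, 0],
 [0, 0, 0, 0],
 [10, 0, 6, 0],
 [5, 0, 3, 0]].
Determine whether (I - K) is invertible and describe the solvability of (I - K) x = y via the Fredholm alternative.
(I - K) is singular (det(I - K) = 0, i.e. 1 ∈ sigma(K)). (I - K) x = y is solvable iff y ⊥ ker((I - K)^*) = span{(-5, 0, -3, 0)}, i.e. iff -5y_1 - 3y_3 = 0. When solvable, the solutions are x = y + c·(1, 0, -2, -1), c arbitrary (ker(I - K) = span{(1, 0, -2, -1)}, dimension 1).

K has rank 1, so it is an outer product K = u v^T: every row of K is a multiple of one row vector. Reading off the entries, u = (1, 0, -2, -1) and v = (-5, 0, -3, 0) (row i of K equals u_i·v^T). A rank-one matrix u v^T satisfies K u = u (v·u) and kills the (3)-dimensional subspace v^⊥, so its characteristic polynomial is lambda^3 (lambda - v·u) with v·u = tr K = 1. Hence the eigenvalues of I - K are 1 (multiplicity 3) and 1 - (1) = 0, so det(I - K) = 0. (Direct check: I - K =
[[6, 0, 3, 0],
 [0, 1, 0, 0],
 [-10, 0, -5, 0],
 [-5, 0, -3, 1]]
has determinant 0.) So 1 is an eigenvalue of K and (I - K) is not invertible. The finite-dimensional Fredholm alternative says: either (I - K) is invertible, or ker(I - K) ≠ {0} and then range(I - K) = ker((I - K)^*)^⊥, with dim ker(I - K) = dim ker((I - K)^*). We are in the second case, so we need both kernels. Kernel of I - K: (I - K) u = u - u (v·u) = u - u = 0, so ker(I - K) = span{u} = span{(1, 0, -2, -1)} (it is exactly 1-dimensional because rank(I - K) = 3). Kernel of the adjoint: K is real, so (I - K)^* = I - K^T = I - v u^T, and (I - v u^T) v = v - v (u·v) = 0; hence ker((I - K)^*) = span{v} = span{(-5, 0, -3, 0)}. Therefore (I - K) x = y is solvable iff <y, v> = 0, i.e. iff -5y_1 - 3y_3 = 0. When this holds, K y = u (v·y) = 0, so (I - K) y = y and x = y is a particular solution; the full solution set is the line x = y + c·u = y + c·(1, 0, -2, -1), c ∈ C.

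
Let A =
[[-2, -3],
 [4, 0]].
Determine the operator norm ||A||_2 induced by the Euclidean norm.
||A||_2 = sqrt((29 + sqrt(265))/2) ≈ 4.7581 (= sqrt(largest eigenvalue of A^T A))

||A||_2 = sigma_max(A) = sqrt(lambda_max(A^T A)). Form the symmetric matrix M = A^T A =
[[20, 6],
 [6, 9]].
Its characteristic polynomial (trace, determinant of M give the coefficients) is
  p(λ) = det(λ I - M) = λ^2 - 29λ + 144.
For λ^2 - 29λ + 144 the discriminant is 265. It is nonnegative but not a perfect square, so the roots are real and irrational: λ = (29 ± sqrt(265))/2 ≈ 22.6394, 6.3606.
So the eigenvalues of A^T A are ≈ 6.3606, 22.6394 (all ≥ 0, as they must be for A^T A). The largest is λ_max = (29 + sqrt(265))/2 ≈ 22.6394, hence ||A||_2 = sqrt(λ_max) = sqrt((29 + sqrt(265))/2) ≈ 4.7581.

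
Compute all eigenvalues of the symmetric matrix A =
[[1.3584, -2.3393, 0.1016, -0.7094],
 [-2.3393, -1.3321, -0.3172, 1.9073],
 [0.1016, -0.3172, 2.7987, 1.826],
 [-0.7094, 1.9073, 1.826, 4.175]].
sigma(A) ≈ {-3, 1, 3, 6}

A is real symmetric, so its spectrum consists of real eigenvalues. Expanding the characteristic polynomial of the displayed matrix gives
  det(λ I - A) = p(λ) = λ^4 + (-7)λ^3 + (-3)λ^2 + (63)λ + (-53.9982).
Solving p(λ) = 0 yields eigenvalues ≈ -3, 1, 3, 6. (A is shown rounded to 4 decimals, so these recover the underlying integer eigenvalues to within that precision.)
Verification: the trace of A = 7 equals the sum of eigenvalues 7, and det(A) ≈ -53.9982 matches the eigenvalue product -54.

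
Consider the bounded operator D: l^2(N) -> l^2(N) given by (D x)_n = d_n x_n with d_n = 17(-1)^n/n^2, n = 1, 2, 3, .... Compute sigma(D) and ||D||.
sigma(D) = {17(-1)^n/n^2 : n ≥ 1} ∪ {0}; ||D|| = 17

A bounded diagonal operator on l^2 with diagonal entries d_n has spectrum equal to the closure of {d_n : n ≥ 1}: every d_n is an eigenvalue (with eigenvector e_n), so {d_n} ⊂ sigma(D); the spectrum is closed, so its closure is too; and for lambda not in the closure, (D - lambda I) has bounded inverse (the diagonal entries 1/(d_n - lambda) are bounded). For our sequence d_n = 17(-1)^n/n^2, n = 1, 2, 3, ...:
  - {d_n} = {17(-1)^n/n^2 : n ≥ 1}; the only limit point is 0
  - closure = {17(-1)^n/n^2 : n ≥ 1} ∪ {0}
For the norm: a diagonal operator has ||D|| = sup_n |d_n|. Here |d_n| = 17/n^2 is decreasing, so sup_n |d_n| = |d_1| = 17. So ||D|| = 17.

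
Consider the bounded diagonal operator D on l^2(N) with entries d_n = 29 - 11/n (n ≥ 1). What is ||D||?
||D|| = 29

For a diagonal operator on l^2 with entries d_n, ||D|| = sup_n |d_n|. Here d_1 = 18, d_2 = 47/2, ..., and d_n = 29 - 11/n increases monotonically toward 29. All terms lie in [18, 29), so |d_n| = d_n and the supremum is the limit 29, which is not attained by any individual d_n. Hence ||D|| = 29.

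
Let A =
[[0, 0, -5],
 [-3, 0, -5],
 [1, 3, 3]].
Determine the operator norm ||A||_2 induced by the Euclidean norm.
||A||_2 ≈ 8.1528 (= sqrt(largest eigenvalue of A^T A))

||A||_2 = sigma_max(A) = sqrt(lambda_max(A^T A)). Form the symmetric matrix M = A^T A =
[[10, 3, 18],
 [3, 9, 9],
 [18, 9, 59]].
Its characteristic polynomial (trace, sum of principal 2x2 minors, determinant of M give the coefficients) is
  p(λ) = det(λ I - M) = λ^3 - 78λ^2 + 797λ - 2025.
No integer candidate from the rational root theorem (±divisors of 2025) is a root, so the roots are irrational. The cubic discriminant is Δ = 150927889 > 0, so there are three distinct real roots. p(4) = -21 and p(5) = 135 have opposite signs, so a root lies in (4, 5); Newton's method refines it to λ ≈ 4.0979. p(7) = 75 and p(8) = -129 have opposite signs, so a root lies in (7, 8); Newton's method refines it to λ ≈ 7.4346. p(66) = -1695 and p(67) = 1995 have opposite signs, so a root lies in (66, 67); Newton's method refines it to λ ≈ 66.4675. Check (Vieta): the three roots sum to 78, matching tr M = 78.
So the eigenvalues of A^T A are ≈ 4.0979, 7.4346, 66.4675 (all ≥ 0, as they must be for A^T A). The largest is λ_max ≈ 66.4675, hence ||A||_2 = sqrt(λ_max) ≈ 8.1528.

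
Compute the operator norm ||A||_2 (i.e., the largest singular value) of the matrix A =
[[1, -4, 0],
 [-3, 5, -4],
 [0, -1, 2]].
||A||_2 ≈ 8.0504 (= sqrt(largest eigenvalue of A^T A))

||A||_2 = sigma_max(A) = sqrt(lambda_max(A^T A)). Form the symmetric matrix M = A^T A =
[[10, -19, 12],
 [-19, 42, -22],
 [12, -22, 20]].
Its characteristic polynomial (trace, sum of principal 2x2 minors, determinant of M give the coefficients) is
  p(λ) = det(λ I - M) = λ^3 - 72λ^2 + 471λ - 324.
No integer candidate from the rational root theorem (±divisors of 324) is a root, so the roots are irrational. The cubic discriminant is Δ = 443286324 > 0, so there are three distinct real roots. p(0) = -324 and p(1) = 76 have opposite signs, so a root lies in (0, 1); Newton's method refines it to λ ≈ 0.7799. p(6) = 126 and p(7) = -212 have opposite signs, so a root lies in (6, 7); Newton's method refines it to λ ≈ 6.4104. p(64) = -2948 and p(65) = 716 have opposite signs, so a root lies in (64, 65); Newton's method refines it to λ ≈ 64.8097. Check (Vieta): the three roots sum to 72, matching tr M = 72.
So the eigenvalues of A^T A are ≈ 0.7799, 6.4104, 64.8097 (all ≥ 0, as they must be for A^T A). The largest is λ_max ≈ 64.8097, hence ||A||_2 = sqrt(λ_max) ≈ 8.0504.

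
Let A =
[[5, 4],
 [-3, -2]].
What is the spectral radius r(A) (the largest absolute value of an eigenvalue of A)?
r(A) = 2

The eigenvalues of A are the roots of its characteristic polynomial. With M = A (coefficients from the trace and determinant):
  p(λ) = det(λ I - M) = λ^2 - 3λ + 2.
For λ^2 - 3λ + 2 the discriminant is 1. It is a perfect square (1^2), so the roots are rational: λ = (3 ± 1)/2 = 2, 1.
Thus the eigenvalues (to 4 decimals) are 2 (modulus 2); 1 (modulus 1). The spectral radius is the largest modulus: r(A) = 2. (Cross-check: r(A) ≤ ||A||_2 ≈ 7.3434; equality holds whenever A is normal, though it can also hold for some non-normal A.)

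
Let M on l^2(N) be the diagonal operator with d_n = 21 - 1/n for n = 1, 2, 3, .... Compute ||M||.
||M|| = 21

For a diagonal operator on l^2 with entries d_n, ||M|| = sup_n |d_n|. Here d_1 = 20, d_2 = 41/2, ..., and d_n = 21 - 1/n increases monotonically toward 21. All terms lie in [20, 21), so |d_n| = d_n and the supremum is the limit 21, which is not attained by any individual d_n. Hence ||M|| = 21.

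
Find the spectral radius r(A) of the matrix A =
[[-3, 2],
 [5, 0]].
r(A) = 5

The eigenvalues of A are the roots of its characteristic polynomial. With M = A (coefficients from the trace and determinant):
  p(λ) = det(λ I - M) = λ^2 + 3λ - 10.
For λ^2 + 3λ - 10 the discriminant is 49. It is a perfect square (7^2), so the roots are rational: λ = (-3 ± 7)/2 = 2, -5.
Thus the eigenvalues (to 4 decimals) are 2 (modulus 2); -5 (modulus 5). The spectral radius is the largest modulus: r(A) = 5. (Cross-check: r(A) ≤ ||A||_2 ≈ 5.9292; equality holds whenever A is normal, though it can also hold for some non-normal A.)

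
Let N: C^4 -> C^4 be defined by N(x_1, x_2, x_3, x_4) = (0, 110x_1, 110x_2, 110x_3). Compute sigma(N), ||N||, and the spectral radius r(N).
sigma(N) = {0}; ||N|| = 110; r(N) = 0. (N is nilpotent with N^4 = 0.)

On C^4, N is a strictly lower-triangular matrix with 110 on the subdiagonal and zeros elsewhere, so its characteristic polynomial is lambda^4 and every eigenvalue is 0: sigma(N) = {0}. For the operator norm, N e_i = 110e_{i+1} for i = 1, ..., 3 and N e_4 = 0, so the singular values of N are 110 (with multiplicity 3) and 0; hence ||N|| = 110. The spectral radius r(N) = max|lambda| = 0. Note ||N|| > r(N) — characteristic of non-normal nilpotent operators. Indeed N^4 = 0.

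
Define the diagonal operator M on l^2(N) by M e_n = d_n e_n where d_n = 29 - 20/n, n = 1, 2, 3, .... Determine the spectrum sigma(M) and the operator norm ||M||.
sigma(M) = {29 - 20/n : n ≥ 1} ∪ {29}; ||M|| = 29

A bounded diagonal operator on l^2 with diagonal entries d_n has spectrum equal to the closure of {d_n : n ≥ 1}: every d_n is an eigenvalue (with eigenvector e_n), so {d_n} ⊂ sigma(M); the spectrum is closed, so its closure is too; and for lambda not in the closure, (M - lambda I) has bounded inverse (the diagonal entries 1/(d_n - lambda) are bounded). For our sequence d_n = 29 - 20/n, n = 1, 2, 3, ...:
  - {d_n} = {29 - 20/n : n ≥ 1}; the only limit point is 29
  - closure = {29 - 20/n : n ≥ 1} ∪ {29}
For the norm: a diagonal operator has ||M|| = sup_n |d_n|. Here d_n = 29 - 20/n increases monotonically from d_1 = 9 toward 29, with all terms in [9, 29); so sup_n |d_n| = 29 (the supremum is the limit, not attained). So ||M|| = 29.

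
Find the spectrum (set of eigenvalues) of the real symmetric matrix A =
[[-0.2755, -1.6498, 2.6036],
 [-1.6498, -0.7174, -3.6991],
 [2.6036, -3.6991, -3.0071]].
sigma(A) ≈ {-6, -2, 4}

A is real symmetric, so its spectrum consists of real eigenvalues. Expanding the characteristic polynomial of the displayed matrix gives
  det(λ I - A) = p(λ) = λ^3 + (4)λ^2 + (-20)λ + (-48.0017).
Solving p(λ) = 0 yields eigenvalues ≈ -6, -2, 4. (A is shown rounded to 4 decimals, so these recover the underlying integer eigenvalues to within that precision.)
Verification: the trace of A = -4 equals the sum of eigenvalues -4, and det(A) ≈ 48.0017 matches the eigenvalue product 48.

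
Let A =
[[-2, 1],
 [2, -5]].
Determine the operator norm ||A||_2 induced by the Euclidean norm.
||A||_2 = sqrt(32) ≈ 5.6569 (= sqrt(largest eigenvalue of A^T A))

||A||_2 = sigma_max(A) = sqrt(lambda_max(A^T A)). Form the symmetric matrix M = A^T A =
[[8, -12],
 [-12, 26]].
Its characteristic polynomial (trace, determinant of M give the coefficients) is
  p(λ) = det(λ I - M) = λ^2 - 34λ + 64.
For λ^2 - 34λ + 64 the discriminant is 900. It is a perfect square (30^2), so the roots are rational: λ = (34 ± 30)/2 = 32, 2.
So the eigenvalues of A^T A are ≈ 2, 32 (all ≥ 0, as they must be for A^T A). The largest is λ_max = 32, hence ||A||_2 = sqrt(λ_max) = sqrt(32) ≈ 5.6569.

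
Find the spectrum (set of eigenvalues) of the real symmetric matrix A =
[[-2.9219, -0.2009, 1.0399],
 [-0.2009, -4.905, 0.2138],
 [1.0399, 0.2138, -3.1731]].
sigma(A) ≈ {-5, -4, -2}

A is real symmetric, so its spectrum consists of real eigenvalues. Expanding the characteristic polynomial of the displayed matrix gives
  det(λ I - A) = p(λ) = λ^3 + (11)λ^2 + (38)λ + (40).
Solving p(λ) = 0 yields eigenvalues ≈ -5, -4, -2. (A is shown rounded to 4 decimals, so these recover the underlying integer eigenvalues to within that precision.)
Verification: the trace of A = -11 equals the sum of eigenvalues -11, and det(A) ≈ -40.0001 matches the eigenvalue product -40.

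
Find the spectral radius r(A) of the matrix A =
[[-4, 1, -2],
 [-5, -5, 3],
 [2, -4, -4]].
r(A) ≈ 5.9475

The eigenvalues of A are the roots of its characteristic polynomial. With M = A (coefficients from the trace, the sum of principal 2x2 minors, and det A):
  p(λ) = det(λ I - M) = λ^3 + 13λ^2 + 77λ + 202.
No integer candidate from the rational root theorem (±divisors of 202) is a root, so the roots are irrational. The cubic discriminant is Δ = -61379 < 0, so there is one real root and a complex-conjugate pair. p(-6) = -8 and p(-5) = 17 have opposite signs, so a root lies in (-6, -5); Newton's method refines it to λ ≈ -5.7105. Dividing out (λ - (-5.7105)) leaves approximately λ^2 + 7.2895λ + 35.3733. For λ^2 + 7.2895λ + 35.3733 the discriminant is -88.3567. It is negative, so the remaining roots are the complex-conjugate pair λ ≈ -3.6447 ± 4.6999i. Their product equals the constant term, so |λ|^2 ≈ 35.3733 and |λ| ≈ 5.9475.
Thus the eigenvalues (to 4 decimals) are -5.7105 (modulus 5.7105); -3.6447 ± 4.6999i (modulus 5.9475). The spectral radius is the largest modulus: r(A) ≈ 5.9475. (Cross-check: r(A) ≤ ||A||_2 ≈ 7.8322; equality holds whenever A is normal, though it can also hold for some non-normal A.)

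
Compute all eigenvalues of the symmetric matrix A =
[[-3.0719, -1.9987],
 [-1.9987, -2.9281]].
sigma(A) ≈ {-5, -1}

A is real symmetric, so its spectrum consists of real eigenvalues. Expanding the characteristic polynomial of the displayed matrix gives
  det(λ I - A) = p(λ) = λ^2 + (6)λ + (5).
Solving p(λ) = 0 yields eigenvalues ≈ -5, -1. (A is shown rounded to 4 decimals, so these recover the underlying integer eigenvalues to within that precision.)
Verification: the trace of A = -6 equals the sum of eigenvalues -6, and det(A) ≈ 5.0000 matches the eigenvalue product 5.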